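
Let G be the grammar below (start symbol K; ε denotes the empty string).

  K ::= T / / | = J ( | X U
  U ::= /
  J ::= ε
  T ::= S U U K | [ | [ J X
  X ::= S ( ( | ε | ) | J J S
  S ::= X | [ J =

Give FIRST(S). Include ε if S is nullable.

{ (, ), [, ε }

From S ::= X: add FIRST(X) = { (, ), [, ε } (including ε since X is nullable).
S ::= [ J = contributes {[}.
Union: FIRST(S) = { (, ), [, ε }.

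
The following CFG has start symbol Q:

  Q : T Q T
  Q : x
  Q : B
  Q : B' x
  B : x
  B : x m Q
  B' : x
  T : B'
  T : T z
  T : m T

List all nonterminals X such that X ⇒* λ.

{ } (none)

No nonterminal has an empty production or an RHS whose symbols are all nullable.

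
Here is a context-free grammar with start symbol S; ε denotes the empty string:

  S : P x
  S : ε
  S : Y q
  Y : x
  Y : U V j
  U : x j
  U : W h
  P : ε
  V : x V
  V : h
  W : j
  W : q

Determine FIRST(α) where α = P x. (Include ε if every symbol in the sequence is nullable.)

{ x }

Add FIRST(P)\{ε} = {  }; P is nullable, continue.
x is a terminal; add {x} and stop.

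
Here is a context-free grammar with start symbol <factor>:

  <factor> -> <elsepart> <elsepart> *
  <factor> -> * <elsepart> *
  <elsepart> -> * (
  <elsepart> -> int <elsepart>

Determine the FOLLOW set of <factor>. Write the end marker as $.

{ $ }

<factor> is the start symbol, so $ ∈ FOLLOW(<factor>).
Union: FOLLOW(<factor>) = { $ }.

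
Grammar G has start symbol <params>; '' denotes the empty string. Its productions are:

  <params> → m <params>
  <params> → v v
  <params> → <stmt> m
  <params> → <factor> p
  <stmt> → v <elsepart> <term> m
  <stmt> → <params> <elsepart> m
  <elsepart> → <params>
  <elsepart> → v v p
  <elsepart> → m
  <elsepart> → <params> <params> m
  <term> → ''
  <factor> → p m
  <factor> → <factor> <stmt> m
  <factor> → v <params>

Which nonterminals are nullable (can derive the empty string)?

{ <term> }

Directly nullable (have an ''-production): <term>.
No other nonterminal has a production whose RHS symbols are all nullable.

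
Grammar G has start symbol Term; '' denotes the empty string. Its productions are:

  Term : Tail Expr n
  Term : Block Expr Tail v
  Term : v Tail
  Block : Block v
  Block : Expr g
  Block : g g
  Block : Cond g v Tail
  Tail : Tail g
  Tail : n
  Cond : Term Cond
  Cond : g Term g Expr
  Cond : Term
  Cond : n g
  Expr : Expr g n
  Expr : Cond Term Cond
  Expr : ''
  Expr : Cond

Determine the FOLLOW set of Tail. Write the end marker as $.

{ $, g, n, v }

In Term : Tail Expr n: add FIRST(Expr n) = { g, n, v }.
In Term : Block Expr Tail v: add FIRST(v) = { v }.
In Term : v Tail: Tail is at the end, add FOLLOW(Term) = { $, g, n, v }.
In Block : Cond g v Tail: Tail is at the end, add FOLLOW(Block) = { g, n, v }.
In Tail : Tail g: add FIRST(g) = { g }.
Union: FOLLOW(Tail) = { $, g, n, v }.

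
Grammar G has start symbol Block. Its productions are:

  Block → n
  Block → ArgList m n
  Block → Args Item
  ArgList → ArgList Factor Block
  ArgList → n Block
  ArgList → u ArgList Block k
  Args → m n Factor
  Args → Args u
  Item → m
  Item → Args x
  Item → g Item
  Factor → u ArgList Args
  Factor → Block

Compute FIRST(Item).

{ g, m }

Item → m contributes {m}.
From Item → Args x: add FIRST(Args) = { m }.
Item → g Item contributes {g}.
Union: FIRST(Item) = { g, m }.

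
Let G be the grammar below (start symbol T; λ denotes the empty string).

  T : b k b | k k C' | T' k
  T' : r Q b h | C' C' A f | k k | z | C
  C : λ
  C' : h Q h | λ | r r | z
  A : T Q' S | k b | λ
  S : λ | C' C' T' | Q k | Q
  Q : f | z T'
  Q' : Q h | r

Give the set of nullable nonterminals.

{ A, C, C', S, T' }

Directly nullable (have an λ-production): C, C', A, S.
T' : C with every symbol nullable, so T' is nullable.
No other nonterminal has a production whose RHS symbols are all nullable.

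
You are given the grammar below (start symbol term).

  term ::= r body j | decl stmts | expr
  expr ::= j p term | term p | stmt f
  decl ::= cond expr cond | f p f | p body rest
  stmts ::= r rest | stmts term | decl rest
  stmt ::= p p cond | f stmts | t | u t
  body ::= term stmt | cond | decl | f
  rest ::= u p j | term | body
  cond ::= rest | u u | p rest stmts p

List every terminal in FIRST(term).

{ f, j, p, r, t, u }

term ::= r body j contributes {r}.
From term ::= decl stmts: add FIRST(decl) = { f, j, p, r, t, u }.
From term ::= expr: add FIRST(expr) = { f, j, p, r, t, u }.
Union: FIRST(term) = { f, j, p, r, t, u }.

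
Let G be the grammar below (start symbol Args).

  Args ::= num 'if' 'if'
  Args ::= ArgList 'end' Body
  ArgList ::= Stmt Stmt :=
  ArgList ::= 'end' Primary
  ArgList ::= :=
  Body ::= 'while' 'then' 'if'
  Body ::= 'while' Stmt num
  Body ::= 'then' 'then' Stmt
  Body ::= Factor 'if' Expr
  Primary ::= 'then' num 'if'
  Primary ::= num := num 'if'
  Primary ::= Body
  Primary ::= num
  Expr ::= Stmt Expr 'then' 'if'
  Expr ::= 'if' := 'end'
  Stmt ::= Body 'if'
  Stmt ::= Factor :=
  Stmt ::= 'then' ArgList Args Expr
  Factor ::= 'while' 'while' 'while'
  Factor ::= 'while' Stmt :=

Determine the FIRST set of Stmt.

{ 'then', 'while' }

From Stmt ::= Body 'if': add FIRST(Body) = { 'then', 'while' }.
From Stmt ::= Factor :=: add FIRST(Factor) = { 'while' }.
Stmt ::= 'then' ArgList Args Expr contributes {'then'}.
Union: FIRST(Stmt) = { 'then', 'while' }.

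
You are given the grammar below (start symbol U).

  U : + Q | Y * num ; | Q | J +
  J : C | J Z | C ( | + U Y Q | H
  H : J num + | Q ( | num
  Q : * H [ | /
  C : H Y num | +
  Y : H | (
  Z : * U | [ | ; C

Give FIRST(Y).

{ (, *, +, /, num }

From Y : H: add FIRST(H) = { *, +, /, num }.
Y : ( contributes {(}.
Union: FIRST(Y) = { (, *, +, /, num }.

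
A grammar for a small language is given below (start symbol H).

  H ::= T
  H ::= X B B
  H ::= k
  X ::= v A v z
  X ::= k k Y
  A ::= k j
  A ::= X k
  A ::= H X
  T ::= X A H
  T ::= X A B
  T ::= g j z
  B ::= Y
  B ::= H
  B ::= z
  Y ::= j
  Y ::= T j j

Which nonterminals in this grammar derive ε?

{ } (none)

No nonterminal has an empty production or an RHS whose symbols are all nullable.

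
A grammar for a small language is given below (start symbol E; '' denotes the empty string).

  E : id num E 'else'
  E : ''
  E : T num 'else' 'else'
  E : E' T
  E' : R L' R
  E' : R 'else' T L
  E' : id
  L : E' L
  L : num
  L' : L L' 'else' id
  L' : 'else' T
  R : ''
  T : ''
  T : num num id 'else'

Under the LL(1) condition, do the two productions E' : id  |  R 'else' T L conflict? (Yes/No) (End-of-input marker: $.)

FIRST(id) = { id } and FIRST(R 'else' T L) = { 'else' }.
The FIRST sets are disjoint and neither alternative is nullable — no conflict.

No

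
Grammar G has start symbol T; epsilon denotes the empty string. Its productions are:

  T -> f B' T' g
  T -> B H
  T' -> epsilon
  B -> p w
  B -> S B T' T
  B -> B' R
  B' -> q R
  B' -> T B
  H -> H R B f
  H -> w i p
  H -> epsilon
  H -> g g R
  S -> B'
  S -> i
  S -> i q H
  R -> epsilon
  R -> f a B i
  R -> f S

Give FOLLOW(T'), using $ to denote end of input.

{ f, g, i, p, q }

In T -> f B' T' g: add FIRST(g) = { g }.
In B -> S B T' T: add FIRST(T) = { f, i, p, q }.
Union: FOLLOW(T') = { f, g, i, p, q }.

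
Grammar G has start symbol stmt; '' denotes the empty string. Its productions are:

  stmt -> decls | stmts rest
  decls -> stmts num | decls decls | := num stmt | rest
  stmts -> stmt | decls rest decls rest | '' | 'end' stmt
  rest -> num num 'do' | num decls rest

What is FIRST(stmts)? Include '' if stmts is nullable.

From stmts -> stmt: add FIRST(stmt) = { 'end', :=, num }.
From stmts -> decls rest decls rest: add FIRST(decls) = { 'end', :=, num }.
stmts -> '' contributes ''.
stmts -> 'end' stmt contributes {'end'}.
Union: FIRST(stmts) = { 'end', :=, num, '' }.

{ 'end', :=, num, '' }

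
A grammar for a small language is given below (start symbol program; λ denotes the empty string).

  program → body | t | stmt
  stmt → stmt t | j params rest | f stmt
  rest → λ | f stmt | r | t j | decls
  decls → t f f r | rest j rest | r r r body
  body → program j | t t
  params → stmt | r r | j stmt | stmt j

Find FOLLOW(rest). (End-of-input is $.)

In stmt → j params rest: rest is at the end, add FOLLOW(stmt) = { $, f, j, r, t }.
In decls → rest j rest: add FIRST(j rest) = { j }.
In decls → rest j rest: rest is at the end, add FOLLOW(decls) = { $, f, j, r, t }.
Union: FOLLOW(rest) = { $, f, j, r, t }.

{ $, f, j, r, t }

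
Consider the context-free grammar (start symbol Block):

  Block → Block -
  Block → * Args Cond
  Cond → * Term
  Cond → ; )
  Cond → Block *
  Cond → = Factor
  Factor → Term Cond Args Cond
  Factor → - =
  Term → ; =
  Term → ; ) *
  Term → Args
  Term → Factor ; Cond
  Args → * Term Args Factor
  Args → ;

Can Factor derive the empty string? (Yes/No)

No nonterminal in this grammar is nullable.
No production of Factor has an RHS whose symbols are all nullable, so Factor is not nullable.

No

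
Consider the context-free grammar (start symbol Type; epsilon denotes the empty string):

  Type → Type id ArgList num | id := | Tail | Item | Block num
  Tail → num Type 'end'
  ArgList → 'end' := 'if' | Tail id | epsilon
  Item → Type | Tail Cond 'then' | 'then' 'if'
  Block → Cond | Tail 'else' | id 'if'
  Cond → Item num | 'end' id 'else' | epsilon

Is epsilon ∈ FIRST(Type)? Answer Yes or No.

Nullable nonterminals: ArgList, Block, Cond.
No production of Type has an RHS whose symbols are all nullable, so Type is not nullable.

No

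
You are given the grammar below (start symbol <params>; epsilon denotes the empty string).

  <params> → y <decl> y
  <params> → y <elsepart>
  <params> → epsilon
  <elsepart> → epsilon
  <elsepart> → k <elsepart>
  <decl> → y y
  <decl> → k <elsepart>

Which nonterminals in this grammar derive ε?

{ <elsepart>, <params> }

Directly nullable (have an epsilon-production): <params>, <elsepart>.
No other nonterminal has a production whose RHS symbols are all nullable.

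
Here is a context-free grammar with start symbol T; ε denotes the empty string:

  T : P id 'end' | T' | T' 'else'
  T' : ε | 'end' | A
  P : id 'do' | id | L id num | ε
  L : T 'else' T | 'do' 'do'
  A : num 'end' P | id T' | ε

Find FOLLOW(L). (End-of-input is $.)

{ id }

In P : L id num: add FIRST(id num) = { id }.
Union: FOLLOW(L) = { id }.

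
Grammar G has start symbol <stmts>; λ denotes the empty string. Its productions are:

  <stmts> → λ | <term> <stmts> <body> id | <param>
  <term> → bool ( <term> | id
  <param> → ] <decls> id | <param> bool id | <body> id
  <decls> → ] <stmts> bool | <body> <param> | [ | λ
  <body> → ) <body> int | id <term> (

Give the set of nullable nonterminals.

Directly nullable (have an λ-production): <stmts>, <decls>.
No other nonterminal has a production whose RHS symbols are all nullable.

{ <decls>, <stmts> }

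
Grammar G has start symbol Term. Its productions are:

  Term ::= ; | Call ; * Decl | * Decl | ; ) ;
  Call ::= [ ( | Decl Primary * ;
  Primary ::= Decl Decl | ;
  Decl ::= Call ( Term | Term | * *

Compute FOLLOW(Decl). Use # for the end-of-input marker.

In Term ::= Call ; * Decl: Decl is at the end, add FOLLOW(Term) = { #, *, ;, [ }.
In Term ::= * Decl: Decl is at the end, add FOLLOW(Term) = { #, *, ;, [ }.
In Call ::= Decl Primary * ;: add FIRST(Primary * ;) = { *, ;, [ }.
In Primary ::= Decl Decl: add FIRST(Decl) = { *, ;, [ }.
In Primary ::= Decl Decl: Decl is at the end, add FOLLOW(Primary) = { * }.
Union: FOLLOW(Decl) = { #, *, ;, [ }.

{ #, *, ;, [ }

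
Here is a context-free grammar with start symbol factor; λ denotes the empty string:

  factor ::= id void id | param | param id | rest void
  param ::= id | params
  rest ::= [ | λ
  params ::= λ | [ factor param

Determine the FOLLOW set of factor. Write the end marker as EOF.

factor is the start symbol, so EOF ∈ FOLLOW(factor).
In params ::= [ factor param: add FIRST(param)\{λ} = { [, id }.
  Since param is nullable, also add FOLLOW(params) = { EOF, [, id }.
Union: FOLLOW(factor) = { EOF, [, id }.

{ EOF, [, id }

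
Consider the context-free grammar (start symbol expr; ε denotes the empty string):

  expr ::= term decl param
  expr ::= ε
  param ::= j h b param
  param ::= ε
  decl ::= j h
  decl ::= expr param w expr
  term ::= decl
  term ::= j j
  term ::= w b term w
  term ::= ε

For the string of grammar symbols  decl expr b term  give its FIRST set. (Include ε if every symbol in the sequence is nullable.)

{ j, w }

Add FIRST(decl) = { j, w }; decl is not nullable, stop.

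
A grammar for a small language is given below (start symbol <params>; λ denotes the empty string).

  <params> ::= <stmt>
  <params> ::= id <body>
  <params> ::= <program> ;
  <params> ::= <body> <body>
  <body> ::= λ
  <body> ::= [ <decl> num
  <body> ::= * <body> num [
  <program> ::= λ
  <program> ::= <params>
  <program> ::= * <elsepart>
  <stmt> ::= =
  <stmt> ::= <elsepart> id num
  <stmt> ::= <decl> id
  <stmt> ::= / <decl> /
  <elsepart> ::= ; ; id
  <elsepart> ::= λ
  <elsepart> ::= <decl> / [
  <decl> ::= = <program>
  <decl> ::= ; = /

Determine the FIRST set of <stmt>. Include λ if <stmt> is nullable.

{ /, ;, =, id }

<stmt> ::= = contributes {=}.
From <stmt> ::= <elsepart> id num: <elsepart> nullable, take FIRST(<elsepart>) ∪ {id} = { ;, =, id }.
From <stmt> ::= <decl> id: add FIRST(<decl>) = { ;, = }.
<stmt> ::= / <decl> / contributes {/}.
Union: FIRST(<stmt>) = { /, ;, =, id }.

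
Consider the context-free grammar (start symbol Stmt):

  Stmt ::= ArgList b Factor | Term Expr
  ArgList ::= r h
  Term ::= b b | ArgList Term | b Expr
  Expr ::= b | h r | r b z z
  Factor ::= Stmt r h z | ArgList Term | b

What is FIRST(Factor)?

{ b, r }

From Factor ::= Stmt r h z: add FIRST(Stmt) = { b, r }.
From Factor ::= ArgList Term: add FIRST(ArgList) = { r }.
Factor ::= b contributes {b}.
Union: FIRST(Factor) = { b, r }.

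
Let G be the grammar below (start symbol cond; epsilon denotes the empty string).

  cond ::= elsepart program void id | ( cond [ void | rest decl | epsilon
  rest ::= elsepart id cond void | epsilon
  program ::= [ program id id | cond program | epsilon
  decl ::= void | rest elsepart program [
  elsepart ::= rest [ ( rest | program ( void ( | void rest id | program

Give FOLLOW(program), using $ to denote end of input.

In cond ::= elsepart program void id: add FIRST(void id) = { void }.
In program ::= [ program id id: add FIRST(id id) = { id }.
In program ::= cond program: program is at the end, add FOLLOW(program) = { (, [, id, void }.
In decl ::= rest elsepart program [: add FIRST([) = { [ }.
In elsepart ::= program ( void (: add FIRST(( void () = { ( }.
In elsepart ::= program: program is at the end, add FOLLOW(elsepart) = { (, [, id, void }.
Union: FOLLOW(program) = { (, [, id, void }.

{ (, [, id, void }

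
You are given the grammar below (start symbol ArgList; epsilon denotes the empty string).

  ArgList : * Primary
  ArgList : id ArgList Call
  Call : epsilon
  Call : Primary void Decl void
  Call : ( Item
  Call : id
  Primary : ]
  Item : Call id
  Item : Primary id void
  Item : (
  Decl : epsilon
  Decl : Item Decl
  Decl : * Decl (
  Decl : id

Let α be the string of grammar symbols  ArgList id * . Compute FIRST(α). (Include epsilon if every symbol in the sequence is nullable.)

{ *, id }

Add FIRST(ArgList) = { *, id }; ArgList is not nullable, stop.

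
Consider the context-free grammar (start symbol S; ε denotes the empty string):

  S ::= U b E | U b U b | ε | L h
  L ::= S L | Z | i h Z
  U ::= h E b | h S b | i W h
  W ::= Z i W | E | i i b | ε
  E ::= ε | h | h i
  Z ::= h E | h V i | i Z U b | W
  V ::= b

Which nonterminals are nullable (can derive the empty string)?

{ E, L, S, W, Z }

Directly nullable (have an ε-production): S, W, E.
L ::= S L with every symbol nullable, so L is nullable.
Z ::= W with every symbol nullable, so Z is nullable.
No other nonterminal has a production whose RHS symbols are all nullable.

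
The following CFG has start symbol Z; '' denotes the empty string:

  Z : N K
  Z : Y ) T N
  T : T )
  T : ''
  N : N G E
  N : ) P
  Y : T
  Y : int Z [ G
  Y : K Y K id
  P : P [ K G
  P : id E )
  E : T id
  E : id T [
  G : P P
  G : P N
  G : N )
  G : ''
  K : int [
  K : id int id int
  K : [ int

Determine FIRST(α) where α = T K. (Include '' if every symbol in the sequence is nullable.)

Add FIRST(T)\{''} = { ) }; T is nullable, continue.
Add FIRST(K) = { [, id, int }; K is not nullable, stop.

{ ), [, id, int }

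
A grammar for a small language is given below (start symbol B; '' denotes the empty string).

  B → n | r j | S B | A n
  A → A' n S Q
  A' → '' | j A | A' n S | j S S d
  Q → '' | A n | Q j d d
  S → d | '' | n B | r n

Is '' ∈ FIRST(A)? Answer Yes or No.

No

Nullable nonterminals: A', Q, S.
No production of A has an RHS whose symbols are all nullable, so A is not nullable.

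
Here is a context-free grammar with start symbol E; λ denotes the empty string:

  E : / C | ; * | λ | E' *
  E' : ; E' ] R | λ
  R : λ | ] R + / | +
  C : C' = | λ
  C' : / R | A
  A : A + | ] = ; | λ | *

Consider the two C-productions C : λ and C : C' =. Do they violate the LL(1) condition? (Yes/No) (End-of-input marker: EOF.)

FIRST(λ) = { λ } and FIRST(C' =) = { *, +, /, =, ] }.
The first is nullable but FOLLOW(C) = { EOF } is disjoint from FIRST of the second.

No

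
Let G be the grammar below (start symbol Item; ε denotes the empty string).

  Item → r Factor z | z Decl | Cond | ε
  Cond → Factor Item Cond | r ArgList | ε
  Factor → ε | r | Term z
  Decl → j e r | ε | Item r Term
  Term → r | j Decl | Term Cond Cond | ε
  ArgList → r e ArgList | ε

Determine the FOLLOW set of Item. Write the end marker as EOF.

Item is the start symbol, so EOF ∈ FOLLOW(Item).
In Cond → Factor Item Cond: add FIRST(Cond)\{ε} = { j, r, z }.
  Since Cond is nullable, also add FOLLOW(Cond) = { EOF, j, r, z }.
In Decl → Item r Term: add FIRST(r Term) = { r }.
Union: FOLLOW(Item) = { EOF, j, r, z }.

{ EOF, j, r, z }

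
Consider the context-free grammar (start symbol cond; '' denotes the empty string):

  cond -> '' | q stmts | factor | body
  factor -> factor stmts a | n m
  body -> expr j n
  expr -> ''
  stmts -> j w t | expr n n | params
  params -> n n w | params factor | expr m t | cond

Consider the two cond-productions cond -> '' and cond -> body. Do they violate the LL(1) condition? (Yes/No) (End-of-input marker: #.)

No

FIRST('') = { '' } and FIRST(body) = { j }.
The first is nullable but FOLLOW(cond) = { #, a, n } is disjoint from FIRST of the second.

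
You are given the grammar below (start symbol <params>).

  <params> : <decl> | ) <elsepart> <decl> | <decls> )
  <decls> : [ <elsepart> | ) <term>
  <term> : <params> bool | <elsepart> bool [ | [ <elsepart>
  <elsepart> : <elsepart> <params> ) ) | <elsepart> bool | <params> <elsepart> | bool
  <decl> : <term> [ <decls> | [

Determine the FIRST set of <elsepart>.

{ ), [, bool }

From <elsepart> : <elsepart> <params> ) ): add FIRST(<elsepart>) = { ), [, bool }.
From <elsepart> : <elsepart> bool: add FIRST(<elsepart>) = { ), [, bool }.
From <elsepart> : <params> <elsepart>: add FIRST(<params>) = { ), [, bool }.
<elsepart> : bool contributes {bool}.
Union: FIRST(<elsepart>) = { ), [, bool }.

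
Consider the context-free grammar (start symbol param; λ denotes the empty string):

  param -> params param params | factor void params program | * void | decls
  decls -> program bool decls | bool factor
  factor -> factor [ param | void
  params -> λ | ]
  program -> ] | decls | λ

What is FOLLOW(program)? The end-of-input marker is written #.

In param -> factor void params program: program is at the end, add FOLLOW(param) = { #, [, ], bool, void }.
In decls -> program bool decls: add FIRST(bool decls) = { bool }.
Union: FOLLOW(program) = { #, [, ], bool, void }.

{ #, [, ], bool, void }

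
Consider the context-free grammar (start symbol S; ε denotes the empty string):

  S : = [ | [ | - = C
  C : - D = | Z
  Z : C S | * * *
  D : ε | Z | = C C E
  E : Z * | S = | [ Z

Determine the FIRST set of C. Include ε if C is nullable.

{ *, - }

C : - D = contributes {-}.
From C : Z: add FIRST(Z) = { *, - }.
Union: FIRST(C) = { *, - }.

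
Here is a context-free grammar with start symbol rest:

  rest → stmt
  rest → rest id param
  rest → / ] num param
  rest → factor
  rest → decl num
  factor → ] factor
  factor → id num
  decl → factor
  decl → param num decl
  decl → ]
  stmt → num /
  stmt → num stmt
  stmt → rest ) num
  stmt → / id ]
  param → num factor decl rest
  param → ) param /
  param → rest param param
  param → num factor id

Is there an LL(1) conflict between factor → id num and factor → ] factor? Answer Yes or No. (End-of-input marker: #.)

No

FIRST(id num) = { id } and FIRST(] factor) = { ] }.
The FIRST sets are disjoint and neither alternative is nullable — no conflict.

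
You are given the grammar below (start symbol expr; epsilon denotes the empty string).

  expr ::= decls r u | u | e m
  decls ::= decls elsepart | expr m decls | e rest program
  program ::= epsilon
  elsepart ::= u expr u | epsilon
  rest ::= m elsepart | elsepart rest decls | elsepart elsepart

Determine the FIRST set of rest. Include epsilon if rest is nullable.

rest ::= m elsepart contributes {m}.
From rest ::= elsepart rest decls: elsepart, rest nullable, take FIRST(elsepart) ∪ FIRST(rest) ∪ FIRST(decls) = { e, m, u }.
From rest ::= elsepart elsepart: elsepart, elsepart nullable, take FIRST(elsepart) ∪ FIRST(elsepart) = { u }; also epsilon since the whole RHS is nullable.
Union: FIRST(rest) = { e, m, u, epsilon }.

{ e, m, u, epsilon }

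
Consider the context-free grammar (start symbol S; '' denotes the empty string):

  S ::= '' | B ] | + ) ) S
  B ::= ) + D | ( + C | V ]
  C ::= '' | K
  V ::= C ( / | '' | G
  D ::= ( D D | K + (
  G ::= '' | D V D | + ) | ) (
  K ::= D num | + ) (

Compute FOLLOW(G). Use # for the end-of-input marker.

{ (, +, ] }

In V ::= G: G is at the end, add FOLLOW(V) = { (, +, ] }.
Union: FOLLOW(G) = { (, +, ] }.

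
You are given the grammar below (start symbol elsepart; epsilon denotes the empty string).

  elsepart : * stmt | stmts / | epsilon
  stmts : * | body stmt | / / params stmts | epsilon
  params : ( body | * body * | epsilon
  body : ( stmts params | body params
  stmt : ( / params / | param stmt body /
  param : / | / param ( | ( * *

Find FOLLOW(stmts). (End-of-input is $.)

{ (, *, / }

In elsepart : stmts /: add FIRST(/) = { / }.
In stmts : / / params stmts: stmts is at the end, add FOLLOW(stmts) = { (, *, / }.
In body : ( stmts params: add FIRST(params)\{epsilon} = { (, * }.
  Since params is nullable, also add FOLLOW(body) = { (, *, / }.
Union: FOLLOW(stmts) = { (, *, / }.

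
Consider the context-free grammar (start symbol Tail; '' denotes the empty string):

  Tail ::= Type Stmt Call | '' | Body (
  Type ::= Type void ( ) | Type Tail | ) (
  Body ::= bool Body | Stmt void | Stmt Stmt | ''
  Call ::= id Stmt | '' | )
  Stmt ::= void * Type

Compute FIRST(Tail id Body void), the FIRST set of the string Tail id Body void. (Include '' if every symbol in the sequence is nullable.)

Add FIRST(Tail)\{''} = { (, ), bool, void }; Tail is nullable, continue.
id is a terminal; add {id} and stop.

{ (, ), bool, id, void }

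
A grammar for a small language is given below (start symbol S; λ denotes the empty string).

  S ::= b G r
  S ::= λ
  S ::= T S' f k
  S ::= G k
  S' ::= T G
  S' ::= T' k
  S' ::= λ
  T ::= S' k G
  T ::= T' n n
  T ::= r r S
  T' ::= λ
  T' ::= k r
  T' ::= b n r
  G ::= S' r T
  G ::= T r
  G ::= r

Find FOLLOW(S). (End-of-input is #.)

{ #, b, f, k, n, r }

S is the start symbol, so # ∈ FOLLOW(S).
In T ::= r r S: S is at the end, add FOLLOW(T) = { b, f, k, n, r }.
Union: FOLLOW(S) = { #, b, f, k, n, r }.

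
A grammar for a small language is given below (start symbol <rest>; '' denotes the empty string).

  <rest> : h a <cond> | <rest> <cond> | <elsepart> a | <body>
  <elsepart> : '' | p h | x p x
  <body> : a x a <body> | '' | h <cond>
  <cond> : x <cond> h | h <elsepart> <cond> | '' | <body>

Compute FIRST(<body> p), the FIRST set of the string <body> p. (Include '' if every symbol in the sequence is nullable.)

{ a, h, p }

Add FIRST(<body>)\{''} = { a, h }; <body> is nullable, continue.
p is a terminal; add {p} and stop.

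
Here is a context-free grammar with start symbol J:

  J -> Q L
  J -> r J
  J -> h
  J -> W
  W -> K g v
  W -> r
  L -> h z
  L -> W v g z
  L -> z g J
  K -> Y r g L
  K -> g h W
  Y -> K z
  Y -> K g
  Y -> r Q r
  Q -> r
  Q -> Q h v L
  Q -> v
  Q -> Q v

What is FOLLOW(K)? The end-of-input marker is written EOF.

{ g, z }

In W -> K g v: add FIRST(g v) = { g }.
In Y -> K z: add FIRST(z) = { z }.
In Y -> K g: add FIRST(g) = { g }.
Union: FOLLOW(K) = { g, z }.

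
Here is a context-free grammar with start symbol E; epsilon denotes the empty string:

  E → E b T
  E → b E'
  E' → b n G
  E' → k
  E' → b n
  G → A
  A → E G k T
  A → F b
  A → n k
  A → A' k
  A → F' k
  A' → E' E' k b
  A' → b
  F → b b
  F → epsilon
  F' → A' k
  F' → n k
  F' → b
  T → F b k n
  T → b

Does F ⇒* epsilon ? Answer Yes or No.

Yes

F has an epsilon-production, so F ⇒ epsilon.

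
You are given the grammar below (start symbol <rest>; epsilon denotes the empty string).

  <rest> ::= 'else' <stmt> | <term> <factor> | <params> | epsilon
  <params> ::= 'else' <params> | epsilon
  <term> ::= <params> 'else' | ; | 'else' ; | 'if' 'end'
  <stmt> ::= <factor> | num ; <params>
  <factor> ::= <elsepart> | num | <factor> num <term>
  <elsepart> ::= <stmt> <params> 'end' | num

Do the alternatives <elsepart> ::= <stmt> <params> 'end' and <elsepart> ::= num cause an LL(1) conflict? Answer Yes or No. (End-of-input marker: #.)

FIRST(<stmt> <params> 'end') = { num } and FIRST(num) = { num }.
Both contain num, so the two alternatives are not disjoint — LL(1) conflict.

Yes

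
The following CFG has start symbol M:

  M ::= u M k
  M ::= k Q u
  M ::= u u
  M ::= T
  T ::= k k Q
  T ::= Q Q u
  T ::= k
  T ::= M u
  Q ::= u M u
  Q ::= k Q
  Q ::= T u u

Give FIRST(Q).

Q ::= u M u contributes {u}.
Q ::= k Q contributes {k}.
From Q ::= T u u: add FIRST(T) = { k, u }.
Union: FIRST(Q) = { k, u }.

{ k, u }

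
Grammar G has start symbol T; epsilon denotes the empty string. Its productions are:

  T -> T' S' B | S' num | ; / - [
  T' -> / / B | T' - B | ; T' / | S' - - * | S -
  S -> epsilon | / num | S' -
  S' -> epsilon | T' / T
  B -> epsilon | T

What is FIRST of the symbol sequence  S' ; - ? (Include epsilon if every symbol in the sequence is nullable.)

Add FIRST(S')\{epsilon} = { -, /, ; }; S' is nullable, continue.
; is a terminal; add {;} and stop.

{ -, /, ; }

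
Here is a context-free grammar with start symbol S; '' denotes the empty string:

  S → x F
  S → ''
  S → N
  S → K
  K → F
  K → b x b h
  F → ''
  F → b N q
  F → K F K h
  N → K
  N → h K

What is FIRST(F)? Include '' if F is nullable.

F → '' contributes ''.
F → b N q contributes {b}.
From F → K F K h: K, F, K nullable, take FIRST(K) ∪ FIRST(F) ∪ FIRST(K) ∪ {h} = { b, h }.
Union: FIRST(F) = { b, h, '' }.

{ b, h, '' }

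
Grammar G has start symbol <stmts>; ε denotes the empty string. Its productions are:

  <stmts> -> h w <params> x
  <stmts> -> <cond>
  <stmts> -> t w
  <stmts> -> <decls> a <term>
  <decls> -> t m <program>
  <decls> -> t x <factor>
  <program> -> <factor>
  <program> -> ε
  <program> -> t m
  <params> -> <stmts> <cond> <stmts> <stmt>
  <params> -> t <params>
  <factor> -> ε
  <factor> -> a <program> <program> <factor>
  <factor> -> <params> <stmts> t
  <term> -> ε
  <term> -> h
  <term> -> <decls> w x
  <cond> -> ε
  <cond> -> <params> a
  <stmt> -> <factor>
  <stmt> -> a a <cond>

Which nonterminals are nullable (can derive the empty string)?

{ <cond>, <factor>, <params>, <program>, <stmt>, <stmts>, <term> }

Directly nullable (have an ε-production): <program>, <factor>, <term>, <cond>.
<stmt> -> <factor> with every symbol nullable, so <stmt> is nullable.
<stmts> -> <cond> with every symbol nullable, so <stmts> is nullable.
<params> -> <stmts> <cond> <stmts> <stmt> with every symbol nullable, so <params> is nullable.
No other nonterminal has a production whose RHS symbols are all nullable.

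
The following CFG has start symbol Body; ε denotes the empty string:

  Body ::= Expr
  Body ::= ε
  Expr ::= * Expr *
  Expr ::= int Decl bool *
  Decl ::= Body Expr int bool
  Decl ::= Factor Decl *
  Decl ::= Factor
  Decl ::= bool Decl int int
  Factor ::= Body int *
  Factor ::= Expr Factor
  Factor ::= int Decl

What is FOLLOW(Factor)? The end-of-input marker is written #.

In Decl ::= Factor Decl *: add FIRST(Decl *) = { *, bool, int }.
In Decl ::= Factor: Factor is at the end, add FOLLOW(Decl) = { *, bool, int }.
In Factor ::= Expr Factor: Factor is at the end, add FOLLOW(Factor) = { *, bool, int }.
Union: FOLLOW(Factor) = { *, bool, int }.

{ *, bool, int }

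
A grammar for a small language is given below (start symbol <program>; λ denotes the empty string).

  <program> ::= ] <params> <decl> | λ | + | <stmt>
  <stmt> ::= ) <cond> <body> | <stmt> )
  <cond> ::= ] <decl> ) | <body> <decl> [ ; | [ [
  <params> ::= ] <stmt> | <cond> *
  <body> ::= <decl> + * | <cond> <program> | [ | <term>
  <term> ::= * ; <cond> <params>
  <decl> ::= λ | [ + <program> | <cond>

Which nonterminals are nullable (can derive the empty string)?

{ <decl>, <program> }

Directly nullable (have an λ-production): <program>, <decl>.
No other nonterminal has a production whose RHS symbols are all nullable.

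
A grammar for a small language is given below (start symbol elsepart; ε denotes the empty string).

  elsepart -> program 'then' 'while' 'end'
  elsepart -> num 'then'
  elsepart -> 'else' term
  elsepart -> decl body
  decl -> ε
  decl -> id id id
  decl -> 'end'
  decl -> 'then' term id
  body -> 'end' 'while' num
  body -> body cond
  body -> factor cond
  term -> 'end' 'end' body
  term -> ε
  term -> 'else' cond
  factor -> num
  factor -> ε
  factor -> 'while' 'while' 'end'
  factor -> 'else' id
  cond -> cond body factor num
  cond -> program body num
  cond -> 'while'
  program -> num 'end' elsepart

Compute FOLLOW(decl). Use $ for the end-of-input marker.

In elsepart -> decl body: add FIRST(body) = { 'else', 'end', 'while', num }.
Union: FOLLOW(decl) = { 'else', 'end', 'while', num }.

{ 'else', 'end', 'while', num }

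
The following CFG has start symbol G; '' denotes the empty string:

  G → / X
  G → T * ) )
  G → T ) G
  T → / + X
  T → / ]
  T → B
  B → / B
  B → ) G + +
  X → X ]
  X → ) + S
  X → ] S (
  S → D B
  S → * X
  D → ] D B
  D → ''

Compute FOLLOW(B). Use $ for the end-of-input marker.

In T → B: B is at the end, add FOLLOW(T) = { ), * }.
In B → / B: B is at the end, add FOLLOW(B) = { $, (, ), *, +, /, ] }.
In S → D B: B is at the end, add FOLLOW(S) = { $, (, ), *, +, ] }.
In D → ] D B: B is at the end, add FOLLOW(D) = { ), / }.
Union: FOLLOW(B) = { $, (, ), *, +, /, ] }.

{ $, (, ), *, +, /, ] }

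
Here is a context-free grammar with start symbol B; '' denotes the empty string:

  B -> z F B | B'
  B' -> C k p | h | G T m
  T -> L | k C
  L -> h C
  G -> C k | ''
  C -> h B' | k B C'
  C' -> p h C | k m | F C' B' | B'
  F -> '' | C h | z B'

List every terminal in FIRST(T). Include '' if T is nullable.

From T -> L: add FIRST(L) = { h }.
T -> k C contributes {k}.
Union: FIRST(T) = { h, k }.

{ h, k }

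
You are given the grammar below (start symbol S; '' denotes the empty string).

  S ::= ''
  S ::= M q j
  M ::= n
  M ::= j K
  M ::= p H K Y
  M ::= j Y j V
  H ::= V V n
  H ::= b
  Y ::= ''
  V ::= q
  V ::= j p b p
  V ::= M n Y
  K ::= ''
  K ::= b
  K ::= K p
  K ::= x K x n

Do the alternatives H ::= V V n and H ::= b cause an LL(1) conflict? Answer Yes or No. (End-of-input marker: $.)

No

FIRST(V V n) = { j, n, p, q } and FIRST(b) = { b }.
The FIRST sets are disjoint and neither alternative is nullable — no conflict.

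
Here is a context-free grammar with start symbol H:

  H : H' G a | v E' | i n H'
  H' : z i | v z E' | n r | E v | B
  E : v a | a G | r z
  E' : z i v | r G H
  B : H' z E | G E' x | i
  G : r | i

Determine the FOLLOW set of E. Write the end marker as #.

{ #, i, r, v, x, z }

In H' : E v: add FIRST(v) = { v }.
In B : H' z E: E is at the end, add FOLLOW(B) = { #, i, r, x, z }.
Union: FOLLOW(E) = { #, i, r, v, x, z }.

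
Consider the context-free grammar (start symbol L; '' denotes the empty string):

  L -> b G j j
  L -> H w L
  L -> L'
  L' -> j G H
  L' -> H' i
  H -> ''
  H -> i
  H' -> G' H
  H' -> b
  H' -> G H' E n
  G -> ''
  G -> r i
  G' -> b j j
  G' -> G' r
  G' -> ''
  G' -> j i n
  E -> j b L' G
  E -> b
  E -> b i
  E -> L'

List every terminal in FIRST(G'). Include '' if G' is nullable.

{ b, j, r, '' }

G' -> b j j contributes {b}.
From G' -> G' r: G' nullable, take FIRST(G') ∪ {r} = { b, j, r }.
G' -> '' contributes ''.
G' -> j i n contributes {j}.
Union: FIRST(G') = { b, j, r, '' }.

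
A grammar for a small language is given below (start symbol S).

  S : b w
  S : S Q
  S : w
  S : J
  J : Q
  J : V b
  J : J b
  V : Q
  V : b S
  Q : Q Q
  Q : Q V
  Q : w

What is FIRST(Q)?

From Q : Q Q: add FIRST(Q) = { w }.
From Q : Q V: add FIRST(Q) = { w }.
Q : w contributes {w}.
Union: FIRST(Q) = { w }.

{ w }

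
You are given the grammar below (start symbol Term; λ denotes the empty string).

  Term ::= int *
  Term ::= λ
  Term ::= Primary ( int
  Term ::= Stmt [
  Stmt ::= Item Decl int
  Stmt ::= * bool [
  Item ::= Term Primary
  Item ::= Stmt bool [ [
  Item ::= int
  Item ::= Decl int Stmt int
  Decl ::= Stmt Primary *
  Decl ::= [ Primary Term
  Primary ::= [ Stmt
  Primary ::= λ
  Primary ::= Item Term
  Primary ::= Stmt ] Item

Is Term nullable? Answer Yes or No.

Term has an λ-production, so Term ⇒ λ.

Yes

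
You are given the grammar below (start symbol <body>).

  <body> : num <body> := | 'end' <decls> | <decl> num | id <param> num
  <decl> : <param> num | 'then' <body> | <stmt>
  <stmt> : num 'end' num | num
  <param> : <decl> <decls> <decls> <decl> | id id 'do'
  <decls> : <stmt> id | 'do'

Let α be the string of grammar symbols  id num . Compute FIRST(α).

{ id }

id is a terminal; add {id} and stop.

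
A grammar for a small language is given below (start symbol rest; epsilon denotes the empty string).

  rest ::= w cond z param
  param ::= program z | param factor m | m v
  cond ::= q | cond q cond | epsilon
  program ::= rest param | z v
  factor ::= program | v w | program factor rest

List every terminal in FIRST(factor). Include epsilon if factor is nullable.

From factor ::= program: add FIRST(program) = { w, z }.
factor ::= v w contributes {v}.
From factor ::= program factor rest: add FIRST(program) = { w, z }.
Union: FIRST(factor) = { v, w, z }.

{ v, w, z }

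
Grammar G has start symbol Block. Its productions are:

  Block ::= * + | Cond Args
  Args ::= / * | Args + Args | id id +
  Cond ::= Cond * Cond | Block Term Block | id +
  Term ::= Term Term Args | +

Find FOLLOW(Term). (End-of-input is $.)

In Cond ::= Block Term Block: add FIRST(Block) = { *, id }.
In Term ::= Term Term Args: add FIRST(Term Args) = { + }.
In Term ::= Term Term Args: add FIRST(Args) = { /, id }.
Union: FOLLOW(Term) = { *, +, /, id }.

{ *, +, /, id }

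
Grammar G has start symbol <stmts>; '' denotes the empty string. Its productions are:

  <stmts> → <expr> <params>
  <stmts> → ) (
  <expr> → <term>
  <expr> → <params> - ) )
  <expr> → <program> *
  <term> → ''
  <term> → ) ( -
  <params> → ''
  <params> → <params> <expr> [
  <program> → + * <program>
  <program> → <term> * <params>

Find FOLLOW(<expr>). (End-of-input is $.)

{ $, ), *, +, -, [ }

In <stmts> → <expr> <params>: add FIRST(<params>)\{''} = { ), *, +, -, [ }.
  Since <params> is nullable, also add FOLLOW(<stmts>) = { $ }.
In <params> → <params> <expr> [: add FIRST([) = { [ }.
Union: FOLLOW(<expr>) = { $, ), *, +, -, [ }.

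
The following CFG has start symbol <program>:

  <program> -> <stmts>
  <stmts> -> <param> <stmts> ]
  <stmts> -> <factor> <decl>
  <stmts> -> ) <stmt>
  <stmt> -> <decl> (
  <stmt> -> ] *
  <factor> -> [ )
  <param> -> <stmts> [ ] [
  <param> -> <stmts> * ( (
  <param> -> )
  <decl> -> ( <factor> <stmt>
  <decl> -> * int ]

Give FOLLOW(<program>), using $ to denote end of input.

{ $ }

<program> is the start symbol, so $ ∈ FOLLOW(<program>).
Union: FOLLOW(<program>) = { $ }.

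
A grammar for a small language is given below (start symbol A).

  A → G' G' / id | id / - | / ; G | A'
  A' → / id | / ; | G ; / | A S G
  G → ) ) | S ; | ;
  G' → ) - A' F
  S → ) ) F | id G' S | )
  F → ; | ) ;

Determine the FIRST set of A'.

A' → / id contributes {/}.
A' → / ; contributes {/}.
From A' → G ; /: add FIRST(G) = { ), ;, id }.
From A' → A S G: add FIRST(A) = { ), /, ;, id }.
Union: FIRST(A') = { ), /, ;, id }.

{ ), /, ;, id }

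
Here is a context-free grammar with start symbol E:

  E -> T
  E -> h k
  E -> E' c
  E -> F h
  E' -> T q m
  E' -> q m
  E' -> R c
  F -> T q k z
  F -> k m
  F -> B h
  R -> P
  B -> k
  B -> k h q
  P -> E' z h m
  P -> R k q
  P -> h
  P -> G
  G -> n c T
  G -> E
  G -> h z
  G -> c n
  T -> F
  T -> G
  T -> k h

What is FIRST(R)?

From R -> P: add FIRST(P) = { c, h, k, n, q }.
Union: FIRST(R) = { c, h, k, n, q }.

{ c, h, k, n, q }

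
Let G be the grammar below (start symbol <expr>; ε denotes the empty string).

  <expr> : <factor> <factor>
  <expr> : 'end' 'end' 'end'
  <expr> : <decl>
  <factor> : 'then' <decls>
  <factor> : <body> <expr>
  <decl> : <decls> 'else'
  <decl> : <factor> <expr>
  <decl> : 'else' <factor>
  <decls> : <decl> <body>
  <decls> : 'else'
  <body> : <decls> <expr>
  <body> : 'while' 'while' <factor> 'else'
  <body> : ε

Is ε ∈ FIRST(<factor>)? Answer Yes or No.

Nullable nonterminals: <body>.
No production of <factor> has an RHS whose symbols are all nullable, so <factor> is not nullable.

No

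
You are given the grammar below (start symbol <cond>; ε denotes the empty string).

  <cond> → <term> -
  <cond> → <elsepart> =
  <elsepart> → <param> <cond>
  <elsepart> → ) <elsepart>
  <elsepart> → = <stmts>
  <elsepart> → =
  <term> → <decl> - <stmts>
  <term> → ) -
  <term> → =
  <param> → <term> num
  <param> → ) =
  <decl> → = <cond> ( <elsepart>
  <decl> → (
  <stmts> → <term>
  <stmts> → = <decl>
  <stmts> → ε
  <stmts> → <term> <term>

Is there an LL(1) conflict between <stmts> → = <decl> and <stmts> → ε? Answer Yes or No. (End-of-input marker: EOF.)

Yes

FIRST(= <decl>) = { = } and FIRST(ε) = { ε }.
The second alternative is nullable and FOLLOW(<stmts>) = { (, ), -, =, num } shares = with FIRST of the first — conflict.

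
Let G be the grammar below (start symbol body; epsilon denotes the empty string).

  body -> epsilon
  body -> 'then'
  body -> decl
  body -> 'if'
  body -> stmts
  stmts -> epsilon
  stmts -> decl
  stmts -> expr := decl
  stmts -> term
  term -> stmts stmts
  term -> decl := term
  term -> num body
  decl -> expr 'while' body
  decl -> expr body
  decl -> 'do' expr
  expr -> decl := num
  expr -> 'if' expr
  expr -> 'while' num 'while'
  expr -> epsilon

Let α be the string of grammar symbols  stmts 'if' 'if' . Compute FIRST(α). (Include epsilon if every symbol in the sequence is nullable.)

{ 'do', 'if', 'then', 'while', :=, num }

Add FIRST(stmts)\{epsilon} = { 'do', 'if', 'then', 'while', :=, num }; stmts is nullable, continue.
'if' is a terminal; add {'if'} and stop.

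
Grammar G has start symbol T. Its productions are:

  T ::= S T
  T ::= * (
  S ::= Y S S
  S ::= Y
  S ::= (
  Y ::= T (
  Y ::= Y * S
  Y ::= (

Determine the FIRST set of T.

From T ::= S T: add FIRST(S) = { (, * }.
T ::= * ( contributes {*}.
Union: FIRST(T) = { (, * }.

{ (, * }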